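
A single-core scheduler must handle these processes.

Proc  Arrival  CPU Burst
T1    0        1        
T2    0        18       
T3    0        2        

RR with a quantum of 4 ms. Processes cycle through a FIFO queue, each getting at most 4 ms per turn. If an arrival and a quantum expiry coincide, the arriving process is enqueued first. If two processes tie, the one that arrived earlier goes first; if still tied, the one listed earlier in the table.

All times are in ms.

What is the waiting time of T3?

5

Timeline: | T1 0-1 | T2 1-5 | T3 5-7 | T2 7-21 |
Completion: T1=1  T2=21  T3=7
Turnaround (C−A): T1=1  T2=21  T3=7
Waiting(T3) = turnaround − burst = 7 − 2 = 5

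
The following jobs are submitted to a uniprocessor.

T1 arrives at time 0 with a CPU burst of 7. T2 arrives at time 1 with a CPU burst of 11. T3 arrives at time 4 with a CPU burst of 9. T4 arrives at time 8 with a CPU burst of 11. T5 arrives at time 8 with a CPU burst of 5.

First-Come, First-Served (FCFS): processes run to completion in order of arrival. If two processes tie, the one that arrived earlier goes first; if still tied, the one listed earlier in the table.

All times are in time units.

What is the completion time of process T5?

Schedule: | T1 0-7 | T2 7-18 | T3 18-27 | T4 27-38 | T5 38-43 |
Completion: T1=7  T2=18  T3=27  T4=38  T5=43

43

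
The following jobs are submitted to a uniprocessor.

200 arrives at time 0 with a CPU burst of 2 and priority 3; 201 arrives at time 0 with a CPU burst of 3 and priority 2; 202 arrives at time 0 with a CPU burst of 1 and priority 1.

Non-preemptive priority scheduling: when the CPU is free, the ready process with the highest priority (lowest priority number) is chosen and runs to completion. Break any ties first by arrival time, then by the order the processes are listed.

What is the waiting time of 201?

Timeline: | 202 0-1 | 201 1-4 | 200 4-6 |
Completion: 200=6  201=4  202=1
Turnaround (C−A): 200=6  201=4  202=1
Waiting(201) = turnaround − burst = 4 − 3 = 1

1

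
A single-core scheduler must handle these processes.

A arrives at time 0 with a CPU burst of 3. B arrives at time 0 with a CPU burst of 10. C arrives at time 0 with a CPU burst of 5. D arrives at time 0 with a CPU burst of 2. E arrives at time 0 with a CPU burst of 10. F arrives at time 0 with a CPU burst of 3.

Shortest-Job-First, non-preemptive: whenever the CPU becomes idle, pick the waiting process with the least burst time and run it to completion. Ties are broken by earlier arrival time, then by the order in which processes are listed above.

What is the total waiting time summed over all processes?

51

Schedule: | D 0-2 | A 2-5 | F 5-8 | C 8-13 | B 13-23 | E 23-33 |
Completion: A=5  B=23  C=13  D=2  E=33  F=8
Waiting = turnaround − burst: A=2, B=13, C=8, D=0, E=23, F=5
Total waiting = 2 + 13 + 8 + 0 + 23 + 5 = 51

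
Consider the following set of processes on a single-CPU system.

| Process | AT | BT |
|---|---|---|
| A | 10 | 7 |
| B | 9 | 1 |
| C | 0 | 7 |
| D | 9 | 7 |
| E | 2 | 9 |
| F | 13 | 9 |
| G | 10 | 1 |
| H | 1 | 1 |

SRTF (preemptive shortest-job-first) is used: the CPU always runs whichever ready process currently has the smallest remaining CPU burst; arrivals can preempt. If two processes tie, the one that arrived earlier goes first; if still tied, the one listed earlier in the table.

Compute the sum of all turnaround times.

95

Timeline: | C 0-1 | H 1-2 | C 2-8 | E 8-9 | B 9-10 | G 10-11 | D 11-18 | A 18-25 | E 25-33 | F 33-42 |
Completion: A=25  B=10  C=8  D=18  E=33  F=42  G=11  H=2
Turnaround = completion − arrival: A=15, B=1, C=8, D=9, E=31, F=29, G=1, H=1
Total turnaround = 15 + 1 + 8 + 9 + 31 + 29 + 1 + 1 = 95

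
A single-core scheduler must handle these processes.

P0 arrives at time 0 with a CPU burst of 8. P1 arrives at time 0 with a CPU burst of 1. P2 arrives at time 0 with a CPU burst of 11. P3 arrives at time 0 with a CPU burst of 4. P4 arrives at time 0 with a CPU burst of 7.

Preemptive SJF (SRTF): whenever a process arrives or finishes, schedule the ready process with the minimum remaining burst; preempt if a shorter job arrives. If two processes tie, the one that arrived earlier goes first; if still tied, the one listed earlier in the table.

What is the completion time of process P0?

Timeline: | P1 0-1 | P3 1-5 | P4 5-12 | P0 12-20 | P2 20-31 |
Completion: P0=20  P1=1  P2=31  P3=5  P4=12

20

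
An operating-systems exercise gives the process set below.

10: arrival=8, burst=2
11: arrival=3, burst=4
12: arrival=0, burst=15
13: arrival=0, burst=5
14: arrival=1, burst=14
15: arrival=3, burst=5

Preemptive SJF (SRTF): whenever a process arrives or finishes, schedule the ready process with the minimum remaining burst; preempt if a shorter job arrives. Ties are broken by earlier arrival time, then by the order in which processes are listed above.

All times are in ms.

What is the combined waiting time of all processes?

56

Gantt: | 13 0-5 | 11 5-9 | 10 9-11 | 15 11-16 | 14 16-30 | 12 30-45 |
Completion: 10=11  11=9  12=45  13=5  14=30  15=16
Turnaround (C−A): 10=3  11=6  12=45  13=5  14=29  15=13
Waiting = turnaround − burst: 10=1, 11=2, 12=30, 13=0, 14=15, 15=8
Total waiting = 1 + 2 + 30 + 0 + 15 + 8 = 56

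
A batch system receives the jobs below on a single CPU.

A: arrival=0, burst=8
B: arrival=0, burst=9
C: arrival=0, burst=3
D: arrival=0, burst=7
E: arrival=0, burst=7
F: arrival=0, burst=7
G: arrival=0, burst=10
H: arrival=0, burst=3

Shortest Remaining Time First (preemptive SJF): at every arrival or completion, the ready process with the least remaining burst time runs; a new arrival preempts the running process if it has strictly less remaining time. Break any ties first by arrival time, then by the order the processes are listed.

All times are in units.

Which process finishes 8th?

G

Gantt: | C 0-3 | H 3-6 | D 6-13 | E 13-20 | F 20-27 | A 27-35 | B 35-44 | G 44-54 |
Completion: A=35  B=44  C=3  D=13  E=20  F=27  G=54  H=6
Finish order: C → H → D → E → F → A → B → G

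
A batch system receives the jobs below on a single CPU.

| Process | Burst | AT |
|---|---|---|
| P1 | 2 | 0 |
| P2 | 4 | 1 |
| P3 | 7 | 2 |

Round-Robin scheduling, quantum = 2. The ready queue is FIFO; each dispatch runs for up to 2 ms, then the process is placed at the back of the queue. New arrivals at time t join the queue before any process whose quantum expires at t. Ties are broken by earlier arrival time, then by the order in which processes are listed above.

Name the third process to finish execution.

Gantt: | P1 0-2 | P2 2-4 | P3 4-6 | P2 6-8 | P3 8-13 |
Completion: P1=2  P2=8  P3=13
Finish order: P1 → P2 → P3

P3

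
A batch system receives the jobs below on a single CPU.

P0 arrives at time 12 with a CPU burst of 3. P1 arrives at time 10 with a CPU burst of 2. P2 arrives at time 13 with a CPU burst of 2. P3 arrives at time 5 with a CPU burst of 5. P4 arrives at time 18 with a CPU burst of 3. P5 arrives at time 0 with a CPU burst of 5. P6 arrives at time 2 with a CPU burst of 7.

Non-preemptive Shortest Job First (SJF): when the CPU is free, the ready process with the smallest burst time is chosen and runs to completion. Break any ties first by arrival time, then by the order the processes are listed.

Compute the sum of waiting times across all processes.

Schedule: | P5 0-5 | P3 5-10 | P1 10-12 | P0 12-15 | P2 15-17 | P6 17-24 | P4 24-27 |
Completion: P0=15  P1=12  P2=17  P3=10  P4=27  P5=5  P6=24
Turnaround (C−A): P0=3  P1=2  P2=4  P3=5  P4=9  P5=5  P6=22
Waiting = turnaround − burst: P0=0, P1=0, P2=2, P3=0, P4=6, P5=0, P6=15
Total waiting = 0 + 0 + 2 + 0 + 6 + 0 + 15 = 23

23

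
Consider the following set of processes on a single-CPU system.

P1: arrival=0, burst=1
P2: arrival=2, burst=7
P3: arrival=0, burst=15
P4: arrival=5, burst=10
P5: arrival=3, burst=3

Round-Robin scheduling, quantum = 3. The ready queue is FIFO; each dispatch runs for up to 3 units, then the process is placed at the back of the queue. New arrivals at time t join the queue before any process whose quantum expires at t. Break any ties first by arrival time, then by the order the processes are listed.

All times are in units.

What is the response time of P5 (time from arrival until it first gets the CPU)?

4

Gantt: | P1 0-1 | P3 1-4 | P2 4-7 | P5 7-10 | P3 10-13 | P4 13-16 | P2 16-19 | P3 19-22 | P4 22-25 | P2 25-26 | P3 26-29 | P4 29-32 | P3 32-35 | P4 35-36 |
Completion: P1=1  P2=26  P3=35  P4=36  P5=10
Turnaround (C−A): P1=1  P2=24  P3=35  P4=31  P5=7
Response(P5) = first start − arrival = 7 − 3 = 4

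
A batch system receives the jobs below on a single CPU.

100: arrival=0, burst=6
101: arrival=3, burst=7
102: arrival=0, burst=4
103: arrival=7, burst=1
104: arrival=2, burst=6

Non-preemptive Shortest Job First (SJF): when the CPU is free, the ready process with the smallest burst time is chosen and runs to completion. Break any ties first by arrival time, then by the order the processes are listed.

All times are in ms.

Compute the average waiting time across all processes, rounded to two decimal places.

Timeline: | 102 0-4 | 100 4-10 | 103 10-11 | 104 11-17 | 101 17-24 |
Completion: 100=10  101=24  102=4  103=11  104=17
Turnaround (C−A): 100=10  101=21  102=4  103=4  104=15
Waiting times: 100=4, 101=14, 102=0, 103=3, 104=9
Average waiting = (4+14+0+3+9) / 5 = 30/5 = 6.00

6.00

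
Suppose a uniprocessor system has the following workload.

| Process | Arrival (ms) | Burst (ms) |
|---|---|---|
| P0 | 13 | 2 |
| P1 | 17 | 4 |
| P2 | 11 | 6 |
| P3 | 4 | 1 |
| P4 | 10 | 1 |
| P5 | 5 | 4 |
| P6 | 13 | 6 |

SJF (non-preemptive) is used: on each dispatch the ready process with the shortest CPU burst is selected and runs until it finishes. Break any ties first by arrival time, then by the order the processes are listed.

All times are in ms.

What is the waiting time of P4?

Timeline: | idle 0-4 | P3 4-5 | P5 5-9 | idle 9-10 | P4 10-11 | P2 11-17 | P0 17-19 | P1 19-23 | P6 23-29 |
Completion: P0=19  P1=23  P2=17  P3=5  P4=11  P5=9  P6=29
Waiting(P4) = turnaround − burst = 1 − 1 = 0

0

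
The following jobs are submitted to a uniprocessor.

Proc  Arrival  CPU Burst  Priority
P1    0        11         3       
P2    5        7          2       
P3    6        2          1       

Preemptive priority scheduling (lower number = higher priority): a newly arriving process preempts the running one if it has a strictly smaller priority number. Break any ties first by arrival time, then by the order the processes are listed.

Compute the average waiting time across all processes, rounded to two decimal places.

3.67

Schedule: | P1 0-5 | P2 5-6 | P3 6-8 | P2 8-14 | P1 14-20 |
Completion: P1=20  P2=14  P3=8
Waiting times: P1=9, P2=2, P3=0
Average waiting = (9+2+0) / 3 = 11/3 = 3.67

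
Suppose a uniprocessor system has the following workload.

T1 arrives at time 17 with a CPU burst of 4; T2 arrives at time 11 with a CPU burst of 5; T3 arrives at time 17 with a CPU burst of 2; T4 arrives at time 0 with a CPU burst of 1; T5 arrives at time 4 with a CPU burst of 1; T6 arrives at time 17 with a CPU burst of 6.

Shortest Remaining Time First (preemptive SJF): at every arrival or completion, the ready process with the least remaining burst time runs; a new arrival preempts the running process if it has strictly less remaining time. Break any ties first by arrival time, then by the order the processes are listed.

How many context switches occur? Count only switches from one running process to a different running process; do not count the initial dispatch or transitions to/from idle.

2

Timeline: | T4 0-1 | idle 1-4 | T5 4-5 | idle 5-11 | T2 11-16 | idle 16-17 | T3 17-19 | T1 19-23 | T6 23-29 |
Completion: T1=23  T2=16  T3=19  T4=1  T5=5  T6=29
Turnaround (C−A): T1=6  T2=5  T3=2  T4=1  T5=1  T6=12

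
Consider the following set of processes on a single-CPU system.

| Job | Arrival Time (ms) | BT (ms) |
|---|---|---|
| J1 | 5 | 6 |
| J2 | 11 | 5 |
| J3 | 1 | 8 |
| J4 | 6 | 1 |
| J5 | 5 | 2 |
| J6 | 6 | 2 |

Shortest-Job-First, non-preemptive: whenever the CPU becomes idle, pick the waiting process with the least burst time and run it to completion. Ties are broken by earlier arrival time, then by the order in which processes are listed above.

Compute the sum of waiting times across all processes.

31

Schedule: | idle 0-1 | J3 1-9 | J4 9-10 | J5 10-12 | J6 12-14 | J2 14-19 | J1 19-25 |
Completion: J1=25  J2=19  J3=9  J4=10  J5=12  J6=14
Waiting = turnaround − burst: J1=14, J2=3, J3=0, J4=3, J5=5, J6=6
Total waiting = 14 + 3 + 0 + 3 + 5 + 6 = 31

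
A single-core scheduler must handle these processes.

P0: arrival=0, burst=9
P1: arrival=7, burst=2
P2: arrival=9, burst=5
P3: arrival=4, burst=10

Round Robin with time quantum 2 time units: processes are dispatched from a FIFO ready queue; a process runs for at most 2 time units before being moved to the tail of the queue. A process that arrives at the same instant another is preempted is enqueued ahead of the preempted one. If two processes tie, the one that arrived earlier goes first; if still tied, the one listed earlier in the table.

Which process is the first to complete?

Gantt: | P0 0-4 | P3 4-6 | P0 6-8 | P3 8-10 | P1 10-12 | P0 12-14 | P2 14-16 | P3 16-18 | P0 18-19 | P2 19-21 | P3 21-23 | P2 23-24 | P3 24-26 |
Completion: P0=19  P1=12  P2=24  P3=26
Turnaround (C−A): P0=19  P1=5  P2=15  P3=22
Finish order: P1 → P0 → P2 → P3

P1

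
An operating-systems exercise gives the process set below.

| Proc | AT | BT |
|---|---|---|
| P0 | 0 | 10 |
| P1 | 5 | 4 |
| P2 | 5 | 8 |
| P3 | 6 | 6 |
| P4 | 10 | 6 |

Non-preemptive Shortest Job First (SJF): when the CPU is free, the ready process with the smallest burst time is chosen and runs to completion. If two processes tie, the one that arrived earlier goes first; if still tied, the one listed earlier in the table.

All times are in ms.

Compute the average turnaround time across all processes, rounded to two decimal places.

Schedule: | P0 0-10 | P1 10-14 | P3 14-20 | P4 20-26 | P2 26-34 |
Completion: P0=10  P1=14  P2=34  P3=20  P4=26
Turnaround times: P0=10, P1=9, P2=29, P3=14, P4=16
Average turnaround = (10+9+29+14+16) / 5 = 78/5 = 15.60

15.60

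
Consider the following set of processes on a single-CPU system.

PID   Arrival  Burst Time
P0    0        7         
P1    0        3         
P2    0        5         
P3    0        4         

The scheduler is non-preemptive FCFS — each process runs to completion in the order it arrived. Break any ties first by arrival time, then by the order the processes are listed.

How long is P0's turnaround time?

7

Timeline: | P0 0-7 | P1 7-10 | P2 10-15 | P3 15-19 |
Completion: P0=7  P1=10  P2=15  P3=19
Turnaround(P0) = completion − arrival = 7 − 0 = 7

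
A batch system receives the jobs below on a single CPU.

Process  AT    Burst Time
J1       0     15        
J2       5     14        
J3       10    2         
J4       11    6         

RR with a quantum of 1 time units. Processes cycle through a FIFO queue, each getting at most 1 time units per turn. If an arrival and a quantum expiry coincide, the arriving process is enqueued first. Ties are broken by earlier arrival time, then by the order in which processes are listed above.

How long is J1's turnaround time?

Schedule: | J1 0-5 | J2 5-6 | J1 6-7 | J2 7-8 | J1 8-9 | J2 9-10 | J1 10-11 | J3 11-12 | J2 12-13 | J4 13-14 | J1 14-15 | J3 15-16 | J2 16-17 | J4 17-18 | J1 18-19 | J2 19-20 | J4 20-21 | J1 21-22 | J2 22-23 | J4 23-24 | J1 24-25 | J2 25-26 | J4 26-27 | J1 27-28 | J2 28-29 | J4 29-30 | J1 30-31 | J2 31-32 | J1 32-33 | J2 33-37 |
Completion: J1=33  J2=37  J3=16  J4=30
Turnaround (C−A): J1=33  J2=32  J3=6  J4=19
Turnaround(J1) = completion − arrival = 33 − 0 = 33

33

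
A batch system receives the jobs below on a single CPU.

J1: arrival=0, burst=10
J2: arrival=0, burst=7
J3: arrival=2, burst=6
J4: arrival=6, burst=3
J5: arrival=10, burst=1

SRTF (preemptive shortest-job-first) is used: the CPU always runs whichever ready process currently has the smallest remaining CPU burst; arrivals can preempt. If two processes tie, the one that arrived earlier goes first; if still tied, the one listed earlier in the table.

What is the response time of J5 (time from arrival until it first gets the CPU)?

Gantt: | J2 0-7 | J4 7-10 | J5 10-11 | J3 11-17 | J1 17-27 |
Completion: J1=27  J2=7  J3=17  J4=10  J5=11
Response(J5) = first start − arrival = 10 − 10 = 0

0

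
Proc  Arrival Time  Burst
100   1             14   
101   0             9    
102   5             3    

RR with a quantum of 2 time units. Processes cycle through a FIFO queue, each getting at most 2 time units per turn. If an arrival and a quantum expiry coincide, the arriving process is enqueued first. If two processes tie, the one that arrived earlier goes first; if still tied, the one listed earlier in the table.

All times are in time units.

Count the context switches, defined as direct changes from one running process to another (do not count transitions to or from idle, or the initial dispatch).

11

Timeline: | 101 0-2 | 100 2-4 | 101 4-6 | 100 6-8 | 102 8-10 | 101 10-12 | 100 12-14 | 102 14-15 | 101 15-17 | 100 17-19 | 101 19-20 | 100 20-26 |
Completion: 100=26  101=20  102=15
Turnaround (C−A): 100=25  101=20  102=10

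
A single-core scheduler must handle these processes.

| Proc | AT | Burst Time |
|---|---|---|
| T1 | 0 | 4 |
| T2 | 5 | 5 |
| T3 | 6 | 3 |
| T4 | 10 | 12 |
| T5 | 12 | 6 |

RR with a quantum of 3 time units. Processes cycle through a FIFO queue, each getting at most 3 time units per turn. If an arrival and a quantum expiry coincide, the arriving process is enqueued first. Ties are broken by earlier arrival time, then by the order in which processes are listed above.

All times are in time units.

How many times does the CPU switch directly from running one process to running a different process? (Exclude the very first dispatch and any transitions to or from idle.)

Gantt: | T1 0-4 | idle 4-5 | T2 5-8 | T3 8-11 | T2 11-13 | T4 13-16 | T5 16-19 | T4 19-22 | T5 22-25 | T4 25-31 |
Completion: T1=4  T2=13  T3=11  T4=31  T5=25
Turnaround (C−A): T1=4  T2=8  T3=5  T4=21  T5=13

7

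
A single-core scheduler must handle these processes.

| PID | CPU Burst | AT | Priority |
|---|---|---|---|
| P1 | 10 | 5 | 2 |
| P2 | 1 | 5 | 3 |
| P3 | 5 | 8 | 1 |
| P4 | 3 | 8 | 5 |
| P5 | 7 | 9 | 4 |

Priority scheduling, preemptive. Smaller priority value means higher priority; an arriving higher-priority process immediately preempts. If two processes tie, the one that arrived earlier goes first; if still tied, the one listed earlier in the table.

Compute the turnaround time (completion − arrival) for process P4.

23

Timeline: | idle 0-5 | P1 5-8 | P3 8-13 | P1 13-20 | P2 20-21 | P5 21-28 | P4 28-31 |
Completion: P1=20  P2=21  P3=13  P4=31  P5=28
Turnaround(P4) = completion − arrival = 31 − 8 = 23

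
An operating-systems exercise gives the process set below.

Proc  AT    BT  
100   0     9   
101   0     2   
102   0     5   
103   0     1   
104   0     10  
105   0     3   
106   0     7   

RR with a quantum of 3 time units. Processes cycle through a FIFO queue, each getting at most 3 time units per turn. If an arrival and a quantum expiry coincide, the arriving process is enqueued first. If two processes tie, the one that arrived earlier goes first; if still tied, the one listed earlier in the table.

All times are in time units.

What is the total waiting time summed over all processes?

Gantt: | 100 0-3 | 101 3-5 | 102 5-8 | 103 8-9 | 104 9-12 | 105 12-15 | 106 15-18 | 100 18-21 | 102 21-23 | 104 23-26 | 106 26-29 | 100 29-32 | 104 32-35 | 106 35-36 | 104 36-37 |
Completion: 100=32  101=5  102=23  103=9  104=37  105=15  106=36
Turnaround (C−A): 100=32  101=5  102=23  103=9  104=37  105=15  106=36
Waiting = turnaround − burst: 100=23, 101=3, 102=18, 103=8, 104=27, 105=12, 106=29
Total waiting = 23 + 3 + 18 + 8 + 27 + 12 + 29 = 120

120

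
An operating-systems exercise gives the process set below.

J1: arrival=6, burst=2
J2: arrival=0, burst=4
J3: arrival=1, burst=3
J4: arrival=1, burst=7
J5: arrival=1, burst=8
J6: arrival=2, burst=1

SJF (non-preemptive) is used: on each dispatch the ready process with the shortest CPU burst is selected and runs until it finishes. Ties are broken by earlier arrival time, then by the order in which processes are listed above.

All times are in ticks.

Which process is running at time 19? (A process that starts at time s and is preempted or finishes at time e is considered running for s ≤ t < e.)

Timeline: | J2 0-4 | J6 4-5 | J3 5-8 | J1 8-10 | J4 10-17 | J5 17-25 |
Completion: J1=10  J2=4  J3=8  J4=17  J5=25  J6=5

J5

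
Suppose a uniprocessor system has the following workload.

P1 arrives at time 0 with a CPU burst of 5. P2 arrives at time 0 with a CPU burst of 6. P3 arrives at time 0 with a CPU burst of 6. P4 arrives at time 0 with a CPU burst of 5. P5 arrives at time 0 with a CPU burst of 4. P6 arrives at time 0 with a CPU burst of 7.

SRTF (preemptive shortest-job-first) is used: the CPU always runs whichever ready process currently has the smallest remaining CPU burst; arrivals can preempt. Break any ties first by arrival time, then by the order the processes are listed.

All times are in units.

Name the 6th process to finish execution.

P6

Gantt: | P5 0-4 | P1 4-9 | P4 9-14 | P2 14-20 | P3 20-26 | P6 26-33 |
Completion: P1=9  P2=20  P3=26  P4=14  P5=4  P6=33
Turnaround (C−A): P1=9  P2=20  P3=26  P4=14  P5=4  P6=33
Finish order: P5 → P1 → P4 → P2 → P3 → P6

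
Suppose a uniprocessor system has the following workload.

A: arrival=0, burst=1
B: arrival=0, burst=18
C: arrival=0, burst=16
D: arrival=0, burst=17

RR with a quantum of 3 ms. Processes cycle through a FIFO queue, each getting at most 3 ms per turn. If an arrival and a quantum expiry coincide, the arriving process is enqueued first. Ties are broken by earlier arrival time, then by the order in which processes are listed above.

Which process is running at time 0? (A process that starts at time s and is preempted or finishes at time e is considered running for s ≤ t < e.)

A

Timeline: | A 0-1 | B 1-4 | C 4-7 | D 7-10 | B 10-13 | C 13-16 | D 16-19 | B 19-22 | C 22-25 | D 25-28 | B 28-31 | C 31-34 | D 34-37 | B 37-40 | C 40-43 | D 43-46 | B 46-49 | C 49-50 | D 50-52 |
Completion: A=1  B=49  C=50  D=52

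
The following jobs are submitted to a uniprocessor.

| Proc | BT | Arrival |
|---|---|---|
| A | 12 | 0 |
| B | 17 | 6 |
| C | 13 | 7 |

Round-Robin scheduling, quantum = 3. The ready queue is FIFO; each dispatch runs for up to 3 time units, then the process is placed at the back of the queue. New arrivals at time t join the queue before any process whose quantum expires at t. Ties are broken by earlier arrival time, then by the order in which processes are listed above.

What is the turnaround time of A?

21

Schedule: | A 0-6 | B 6-9 | A 9-12 | C 12-15 | B 15-18 | A 18-21 | C 21-24 | B 24-27 | C 27-30 | B 30-33 | C 33-36 | B 36-39 | C 39-40 | B 40-42 |
Completion: A=21  B=42  C=40
Turnaround(A) = completion − arrival = 21 − 0 = 21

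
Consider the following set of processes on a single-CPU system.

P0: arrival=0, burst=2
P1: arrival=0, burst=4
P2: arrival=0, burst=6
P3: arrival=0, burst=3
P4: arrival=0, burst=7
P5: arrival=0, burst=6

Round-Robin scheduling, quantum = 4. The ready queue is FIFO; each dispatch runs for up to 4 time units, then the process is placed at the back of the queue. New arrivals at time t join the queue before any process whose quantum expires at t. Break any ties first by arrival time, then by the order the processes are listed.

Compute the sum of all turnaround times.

Timeline: | P0 0-2 | P1 2-6 | P2 6-10 | P3 10-13 | P4 13-17 | P5 17-21 | P2 21-23 | P4 23-26 | P5 26-28 |
Completion: P0=2  P1=6  P2=23  P3=13  P4=26  P5=28
Turnaround (C−A): P0=2  P1=6  P2=23  P3=13  P4=26  P5=28
Turnaround = completion − arrival: P0=2, P1=6, P2=23, P3=13, P4=26, P5=28
Total turnaround = 2 + 6 + 23 + 13 + 26 + 28 = 98

98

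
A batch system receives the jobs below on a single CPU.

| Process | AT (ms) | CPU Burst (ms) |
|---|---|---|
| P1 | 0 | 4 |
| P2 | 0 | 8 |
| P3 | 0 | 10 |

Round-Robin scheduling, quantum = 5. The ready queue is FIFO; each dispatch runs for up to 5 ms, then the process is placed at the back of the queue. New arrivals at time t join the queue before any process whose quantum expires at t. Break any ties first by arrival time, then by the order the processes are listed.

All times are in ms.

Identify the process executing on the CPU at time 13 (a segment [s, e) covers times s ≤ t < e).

Gantt: | P1 0-4 | P2 4-9 | P3 9-14 | P2 14-17 | P3 17-22 |
Completion: P1=4  P2=17  P3=22
Turnaround (C−A): P1=4  P2=17  P3=22

P3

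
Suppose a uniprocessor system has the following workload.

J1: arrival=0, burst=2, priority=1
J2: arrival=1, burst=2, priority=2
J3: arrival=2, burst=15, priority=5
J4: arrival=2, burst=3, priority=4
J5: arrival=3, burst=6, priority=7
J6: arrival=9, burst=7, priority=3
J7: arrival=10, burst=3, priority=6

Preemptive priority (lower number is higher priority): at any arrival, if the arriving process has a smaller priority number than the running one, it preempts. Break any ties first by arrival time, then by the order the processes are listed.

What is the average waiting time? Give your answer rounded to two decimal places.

Gantt: | J1 0-2 | J2 2-4 | J4 4-7 | J3 7-9 | J6 9-16 | J3 16-29 | J7 29-32 | J5 32-38 |
Completion: J1=2  J2=4  J3=29  J4=7  J5=38  J6=16  J7=32
Turnaround (C−A): J1=2  J2=3  J3=27  J4=5  J5=35  J6=7  J7=22
Waiting times: J1=0, J2=1, J3=12, J4=2, J5=29, J6=0, J7=19
Average waiting = (0+1+12+2+29+0+19) / 7 = 63/7 = 9.00

9.00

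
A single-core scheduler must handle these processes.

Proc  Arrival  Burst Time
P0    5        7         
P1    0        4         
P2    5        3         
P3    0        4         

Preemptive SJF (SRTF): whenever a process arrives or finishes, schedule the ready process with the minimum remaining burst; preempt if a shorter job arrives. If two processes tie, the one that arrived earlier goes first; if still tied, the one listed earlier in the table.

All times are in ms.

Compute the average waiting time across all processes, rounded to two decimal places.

3.25

Gantt: | P1 0-4 | P3 4-8 | P2 8-11 | P0 11-18 |
Completion: P0=18  P1=4  P2=11  P3=8
Waiting times: P0=6, P1=0, P2=3, P3=4
Average waiting = (6+0+3+4) / 4 = 13/4 = 3.25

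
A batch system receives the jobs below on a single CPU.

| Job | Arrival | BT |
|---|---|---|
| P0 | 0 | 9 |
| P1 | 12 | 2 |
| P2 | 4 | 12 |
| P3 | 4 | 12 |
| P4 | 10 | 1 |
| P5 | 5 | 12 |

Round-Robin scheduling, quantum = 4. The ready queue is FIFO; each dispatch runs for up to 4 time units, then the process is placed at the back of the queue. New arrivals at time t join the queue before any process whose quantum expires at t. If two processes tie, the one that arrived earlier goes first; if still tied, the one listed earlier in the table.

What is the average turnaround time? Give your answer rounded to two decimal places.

Timeline: | P0 0-4 | P2 4-8 | P3 8-12 | P0 12-16 | P5 16-20 | P2 20-24 | P4 24-25 | P1 25-27 | P3 27-31 | P0 31-32 | P5 32-36 | P2 36-40 | P3 40-44 | P5 44-48 |
Completion: P0=32  P1=27  P2=40  P3=44  P4=25  P5=48
Turnaround times: P0=32, P1=15, P2=36, P3=40, P4=15, P5=43
Average turnaround = (32+15+36+40+15+43) / 6 = 181/6 = 30.17

30.17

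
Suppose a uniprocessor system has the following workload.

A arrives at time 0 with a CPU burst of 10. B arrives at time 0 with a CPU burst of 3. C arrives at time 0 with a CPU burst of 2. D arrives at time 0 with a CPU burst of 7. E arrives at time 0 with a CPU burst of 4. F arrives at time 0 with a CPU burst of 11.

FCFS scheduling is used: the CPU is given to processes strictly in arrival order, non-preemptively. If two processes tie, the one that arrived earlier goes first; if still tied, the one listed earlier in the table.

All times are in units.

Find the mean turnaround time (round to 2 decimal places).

Timeline: | A 0-10 | B 10-13 | C 13-15 | D 15-22 | E 22-26 | F 26-37 |
Completion: A=10  B=13  C=15  D=22  E=26  F=37
Turnaround (C−A): A=10  B=13  C=15  D=22  E=26  F=37
Turnaround times: A=10, B=13, C=15, D=22, E=26, F=37
Average turnaround = (10+13+15+22+26+37) / 6 = 123/6 = 20.50

20.50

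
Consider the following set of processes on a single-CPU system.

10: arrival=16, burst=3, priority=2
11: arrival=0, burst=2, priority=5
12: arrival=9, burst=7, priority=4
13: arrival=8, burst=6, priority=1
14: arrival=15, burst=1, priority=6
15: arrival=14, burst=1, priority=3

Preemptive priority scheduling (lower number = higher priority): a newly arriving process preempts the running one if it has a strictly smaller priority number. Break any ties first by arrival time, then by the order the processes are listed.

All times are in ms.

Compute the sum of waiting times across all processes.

19

Schedule: | 11 0-2 | idle 2-8 | 13 8-14 | 15 14-15 | 12 15-16 | 10 16-19 | 12 19-25 | 14 25-26 |
Completion: 10=19  11=2  12=25  13=14  14=26  15=15
Waiting = turnaround − burst: 10=0, 11=0, 12=9, 13=0, 14=10, 15=0
Total waiting = 0 + 0 + 9 + 0 + 10 + 0 = 19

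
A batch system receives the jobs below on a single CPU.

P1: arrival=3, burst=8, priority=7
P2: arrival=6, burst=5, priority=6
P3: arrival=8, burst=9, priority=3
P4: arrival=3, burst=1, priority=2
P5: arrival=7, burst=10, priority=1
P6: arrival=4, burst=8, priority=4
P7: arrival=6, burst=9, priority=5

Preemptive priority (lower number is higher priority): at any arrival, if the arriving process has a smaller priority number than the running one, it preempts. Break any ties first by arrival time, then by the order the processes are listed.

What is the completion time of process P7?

Schedule: | idle 0-3 | P4 3-4 | P6 4-7 | P5 7-17 | P3 17-26 | P6 26-31 | P7 31-40 | P2 40-45 | P1 45-53 |
Completion: P1=53  P2=45  P3=26  P4=4  P5=17  P6=31  P7=40

40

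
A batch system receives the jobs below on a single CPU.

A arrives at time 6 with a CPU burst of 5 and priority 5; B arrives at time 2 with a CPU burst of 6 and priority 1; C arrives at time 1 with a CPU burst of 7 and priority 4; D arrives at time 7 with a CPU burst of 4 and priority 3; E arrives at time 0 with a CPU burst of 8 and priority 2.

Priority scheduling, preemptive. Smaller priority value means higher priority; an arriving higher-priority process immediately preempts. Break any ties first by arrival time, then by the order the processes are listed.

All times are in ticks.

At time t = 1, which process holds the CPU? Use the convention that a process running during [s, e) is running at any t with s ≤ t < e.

Schedule: | E 0-2 | B 2-8 | E 8-14 | D 14-18 | C 18-25 | A 25-30 |
Completion: A=30  B=8  C=25  D=18  E=14

E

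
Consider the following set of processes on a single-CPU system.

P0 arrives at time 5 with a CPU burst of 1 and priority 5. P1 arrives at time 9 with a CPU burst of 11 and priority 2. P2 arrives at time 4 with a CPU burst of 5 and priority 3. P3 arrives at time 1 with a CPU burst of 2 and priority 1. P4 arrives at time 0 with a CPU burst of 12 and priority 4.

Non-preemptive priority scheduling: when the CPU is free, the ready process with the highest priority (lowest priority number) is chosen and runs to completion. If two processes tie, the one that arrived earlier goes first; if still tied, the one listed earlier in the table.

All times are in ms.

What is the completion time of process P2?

30

Timeline: | P4 0-12 | P3 12-14 | P1 14-25 | P2 25-30 | P0 30-31 |
Completion: P0=31  P1=25  P2=30  P3=14  P4=12
Turnaround (C−A): P0=26  P1=16  P2=26  P3=13  P4=12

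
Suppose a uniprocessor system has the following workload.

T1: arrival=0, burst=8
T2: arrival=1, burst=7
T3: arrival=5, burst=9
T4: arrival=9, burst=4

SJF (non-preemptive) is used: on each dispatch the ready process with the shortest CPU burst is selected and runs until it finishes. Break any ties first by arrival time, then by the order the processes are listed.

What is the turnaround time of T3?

23

Gantt: | T1 0-8 | T2 8-15 | T4 15-19 | T3 19-28 |
Completion: T1=8  T2=15  T3=28  T4=19
Turnaround (C−A): T1=8  T2=14  T3=23  T4=10
Turnaround(T3) = completion − arrival = 28 − 5 = 23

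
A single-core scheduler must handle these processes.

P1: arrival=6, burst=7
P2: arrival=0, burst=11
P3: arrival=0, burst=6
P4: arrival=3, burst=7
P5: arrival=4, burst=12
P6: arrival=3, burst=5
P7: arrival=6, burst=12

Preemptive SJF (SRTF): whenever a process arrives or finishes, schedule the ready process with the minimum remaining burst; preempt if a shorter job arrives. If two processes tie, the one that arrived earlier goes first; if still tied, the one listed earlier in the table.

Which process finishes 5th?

Timeline: | P3 0-6 | P6 6-11 | P4 11-18 | P1 18-25 | P2 25-36 | P5 36-48 | P7 48-60 |
Completion: P1=25  P2=36  P3=6  P4=18  P5=48  P6=11  P7=60
Finish order: P3 → P6 → P4 → P1 → P2 → P5 → P7

P2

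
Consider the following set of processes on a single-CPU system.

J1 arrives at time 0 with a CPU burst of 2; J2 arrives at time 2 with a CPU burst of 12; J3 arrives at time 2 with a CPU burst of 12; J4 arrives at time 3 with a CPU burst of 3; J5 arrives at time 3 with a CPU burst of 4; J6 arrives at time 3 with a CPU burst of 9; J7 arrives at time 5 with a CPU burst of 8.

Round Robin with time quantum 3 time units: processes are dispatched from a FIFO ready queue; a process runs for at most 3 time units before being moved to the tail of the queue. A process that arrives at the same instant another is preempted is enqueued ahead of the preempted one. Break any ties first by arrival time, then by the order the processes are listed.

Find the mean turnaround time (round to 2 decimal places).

29.29

Schedule: | J1 0-2 | J2 2-5 | J3 5-8 | J4 8-11 | J5 11-14 | J6 14-17 | J7 17-20 | J2 20-23 | J3 23-26 | J5 26-27 | J6 27-30 | J7 30-33 | J2 33-36 | J3 36-39 | J6 39-42 | J7 42-44 | J2 44-47 | J3 47-50 |
Completion: J1=2  J2=47  J3=50  J4=11  J5=27  J6=42  J7=44
Turnaround times: J1=2, J2=45, J3=48, J4=8, J5=24, J6=39, J7=39
Average turnaround = (2+45+48+8+24+39+39) / 7 = 205/7 = 29.29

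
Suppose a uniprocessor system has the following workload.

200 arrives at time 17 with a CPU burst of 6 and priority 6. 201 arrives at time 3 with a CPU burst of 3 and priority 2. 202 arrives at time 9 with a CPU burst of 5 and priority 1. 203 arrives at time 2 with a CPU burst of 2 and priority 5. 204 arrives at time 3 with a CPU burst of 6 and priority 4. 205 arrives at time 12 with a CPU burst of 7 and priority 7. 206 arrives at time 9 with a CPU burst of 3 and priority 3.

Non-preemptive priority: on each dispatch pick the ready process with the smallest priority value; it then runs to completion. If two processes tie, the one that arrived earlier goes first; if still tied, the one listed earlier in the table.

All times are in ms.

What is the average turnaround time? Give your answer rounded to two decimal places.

Timeline: | idle 0-2 | 203 2-4 | 201 4-7 | 204 7-13 | 202 13-18 | 206 18-21 | 200 21-27 | 205 27-34 |
Completion: 200=27  201=7  202=18  203=4  204=13  205=34  206=21
Turnaround (C−A): 200=10  201=4  202=9  203=2  204=10  205=22  206=12
Turnaround times: 200=10, 201=4, 202=9, 203=2, 204=10, 205=22, 206=12
Average turnaround = (10+4+9+2+10+22+12) / 7 = 69/7 = 9.86

9.86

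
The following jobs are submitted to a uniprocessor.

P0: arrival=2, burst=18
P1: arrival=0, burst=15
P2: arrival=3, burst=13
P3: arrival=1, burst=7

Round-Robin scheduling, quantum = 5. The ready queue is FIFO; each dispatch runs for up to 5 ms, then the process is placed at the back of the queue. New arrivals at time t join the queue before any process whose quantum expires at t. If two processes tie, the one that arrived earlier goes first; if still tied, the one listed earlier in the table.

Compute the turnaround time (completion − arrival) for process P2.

47

Gantt: | P1 0-5 | P3 5-10 | P0 10-15 | P2 15-20 | P1 20-25 | P3 25-27 | P0 27-32 | P2 32-37 | P1 37-42 | P0 42-47 | P2 47-50 | P0 50-53 |
Completion: P0=53  P1=42  P2=50  P3=27
Turnaround (C−A): P0=51  P1=42  P2=47  P3=26
Turnaround(P2) = completion − arrival = 50 − 3 = 47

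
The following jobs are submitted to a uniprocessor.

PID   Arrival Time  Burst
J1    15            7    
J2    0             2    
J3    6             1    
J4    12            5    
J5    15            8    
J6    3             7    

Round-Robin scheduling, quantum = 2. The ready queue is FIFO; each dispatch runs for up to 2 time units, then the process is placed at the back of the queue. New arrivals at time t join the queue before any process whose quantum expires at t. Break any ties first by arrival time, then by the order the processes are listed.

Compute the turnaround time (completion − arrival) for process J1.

Timeline: | J2 0-2 | idle 2-3 | J6 3-7 | J3 7-8 | J6 8-11 | idle 11-12 | J4 12-16 | J1 16-18 | J5 18-20 | J4 20-21 | J1 21-23 | J5 23-25 | J1 25-27 | J5 27-29 | J1 29-30 | J5 30-32 |
Completion: J1=30  J2=2  J3=8  J4=21  J5=32  J6=11
Turnaround (C−A): J1=15  J2=2  J3=2  J4=9  J5=17  J6=8
Turnaround(J1) = completion − arrival = 30 − 15 = 15

15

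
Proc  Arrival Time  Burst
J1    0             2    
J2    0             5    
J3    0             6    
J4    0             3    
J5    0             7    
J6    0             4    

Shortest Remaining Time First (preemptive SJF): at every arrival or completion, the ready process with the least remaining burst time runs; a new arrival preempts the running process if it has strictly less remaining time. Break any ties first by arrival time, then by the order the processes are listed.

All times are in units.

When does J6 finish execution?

Timeline: | J1 0-2 | J4 2-5 | J6 5-9 | J2 9-14 | J3 14-20 | J5 20-27 |
Completion: J1=2  J2=14  J3=20  J4=5  J5=27  J6=9
Turnaround (C−A): J1=2  J2=14  J3=20  J4=5  J5=27  J6=9

9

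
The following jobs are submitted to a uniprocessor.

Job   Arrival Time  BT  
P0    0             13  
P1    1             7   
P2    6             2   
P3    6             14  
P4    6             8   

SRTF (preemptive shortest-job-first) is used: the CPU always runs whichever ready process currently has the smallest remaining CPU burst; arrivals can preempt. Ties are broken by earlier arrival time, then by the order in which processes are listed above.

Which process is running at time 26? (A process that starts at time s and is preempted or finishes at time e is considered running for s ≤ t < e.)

Gantt: | P0 0-1 | P1 1-8 | P2 8-10 | P4 10-18 | P0 18-30 | P3 30-44 |
Completion: P0=30  P1=8  P2=10  P3=44  P4=18
Turnaround (C−A): P0=30  P1=7  P2=4  P3=38  P4=12

P0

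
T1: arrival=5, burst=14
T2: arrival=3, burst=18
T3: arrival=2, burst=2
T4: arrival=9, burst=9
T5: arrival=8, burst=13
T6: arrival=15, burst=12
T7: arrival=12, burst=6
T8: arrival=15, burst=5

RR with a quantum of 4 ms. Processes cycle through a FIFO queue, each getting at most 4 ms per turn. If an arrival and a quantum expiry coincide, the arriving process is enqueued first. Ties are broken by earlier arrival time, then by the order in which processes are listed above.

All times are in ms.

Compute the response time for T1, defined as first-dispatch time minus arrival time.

Timeline: | idle 0-2 | T3 2-4 | T2 4-8 | T1 8-12 | T5 12-16 | T2 16-20 | T4 20-24 | T7 24-28 | T1 28-32 | T6 32-36 | T8 36-40 | T5 40-44 | T2 44-48 | T4 48-52 | T7 52-54 | T1 54-58 | T6 58-62 | T8 62-63 | T5 63-67 | T2 67-71 | T4 71-72 | T1 72-74 | T6 74-78 | T5 78-79 | T2 79-81 |
Completion: T1=74  T2=81  T3=4  T4=72  T5=79  T6=78  T7=54  T8=63
Turnaround (C−A): T1=69  T2=78  T3=2  T4=63  T5=71  T6=63  T7=42  T8=48
Response(T1) = first start − arrival = 8 − 5 = 3

3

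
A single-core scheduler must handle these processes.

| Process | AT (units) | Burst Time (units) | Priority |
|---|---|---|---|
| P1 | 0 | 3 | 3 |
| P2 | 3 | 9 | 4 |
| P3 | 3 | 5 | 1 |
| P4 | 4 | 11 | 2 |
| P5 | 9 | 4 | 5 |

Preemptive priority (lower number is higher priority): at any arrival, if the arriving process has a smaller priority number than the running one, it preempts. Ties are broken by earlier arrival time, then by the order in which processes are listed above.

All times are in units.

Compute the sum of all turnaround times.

Gantt: | P1 0-3 | P3 3-8 | P4 8-19 | P2 19-28 | P5 28-32 |
Completion: P1=3  P2=28  P3=8  P4=19  P5=32
Turnaround (C−A): P1=3  P2=25  P3=5  P4=15  P5=23
Turnaround = completion − arrival: P1=3, P2=25, P3=5, P4=15, P5=23
Total turnaround = 3 + 25 + 5 + 15 + 23 = 71

71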